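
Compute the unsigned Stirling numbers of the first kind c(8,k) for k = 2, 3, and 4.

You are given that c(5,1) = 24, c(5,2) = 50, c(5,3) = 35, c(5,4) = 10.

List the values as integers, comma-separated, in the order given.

row 6: T[6][1]=5·24+0=120  T[6][2]=5·50+24=274  T[6][3]=5·35+50=225  T[6][4]=5·10+35=85
row 7: T[7][1]=6·120+0=720  T[7][2]=6·274+120=1764  T[7][3]=6·225+274=1624  T[7][4]=6·85+225=735
row 8: T[8][2]=7·1764+720=13068  T[8][3]=7·1624+1764=13132  T[8][4]=7·735+1624=6769
Read c(8,2) = 13068, c(8,3) = 13132, c(8,4) = 6769.

13068, 13132, 6769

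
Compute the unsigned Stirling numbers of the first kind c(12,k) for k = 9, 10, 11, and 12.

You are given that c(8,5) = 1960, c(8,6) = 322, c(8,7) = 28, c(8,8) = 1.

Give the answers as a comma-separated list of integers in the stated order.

32670, 1925, 66, 1

@9  (9,6):322·8+1960→4536, (9,7):28·8+322→546, (9,8):1·8+28→36, (9,9):0·8+1→1
@10  (10,7):546·9+4536→9450, (10,8):36·9+546→870, (10,9):1·9+36→45, (10,10):0·9+1→1
@11  (11,8):870·10+9450→18150, (11,9):45·10+870→1320, (11,10):1·10+45→55, (11,11):0·10+1→1
@12  (12,9):1320·11+18150→32670, (12,10):55·11+1320→1925, (12,11):1·11+55→66, (12,12):0·11+1→1
Read c(12,9) = 32670, c(12,10) = 1925, c(12,11) = 66, c(12,12) = 1.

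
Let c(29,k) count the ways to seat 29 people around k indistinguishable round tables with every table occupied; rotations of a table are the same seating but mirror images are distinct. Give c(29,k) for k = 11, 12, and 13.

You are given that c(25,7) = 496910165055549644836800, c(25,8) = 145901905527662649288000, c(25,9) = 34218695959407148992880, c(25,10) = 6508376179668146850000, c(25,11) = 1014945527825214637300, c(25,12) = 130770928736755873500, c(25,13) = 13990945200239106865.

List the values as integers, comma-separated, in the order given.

1142413073615783087483702480, 170857232541629621904997080, 21590257290787088602515180

r26: T_26,8=25×145901905527662649288000+496910165055549644836800=4144457803247115877036800; T_26,9=25×34218695959407148992880+145901905527662649288000=1001369304512841374110000; T_26,10=25×6508376179668146850000+34218695959407148992880=196928100451110820242880; T_26,11=25×1014945527825214637300+6508376179668146850000=31882014375298512782500; T_26,12=25×130770928736755873500+1014945527825214637300=4284218746244111474800; T_26,13=25×13990945200239106865+130770928736755873500=480544558742733545125
r27: T_27,9=26×1001369304512841374110000+4144457803247115877036800=30180059720580991603896800; T_27,10=26×196928100451110820242880+1001369304512841374110000=6121499916241722700424880; T_27,11=26×31882014375298512782500+196928100451110820242880=1025860474208872152587880; T_27,12=26×4284218746244111474800+31882014375298512782500=143271701777645411127300; T_27,13=26×480544558742733545125+4284218746244111474800=16778377273555183648050
r28: T_28,10=27×6121499916241722700424880+30180059720580991603896800=195460557459107504515368560; T_28,11=27×1025860474208872152587880+6121499916241722700424880=33819732719881270820297640; T_28,12=27×143271701777645411127300+1025860474208872152587880=4894196422205298253024980; T_28,13=27×16778377273555183648050+143271701777645411127300=596287888163635369624650
r29: T_29,11=28×33819732719881270820297640+195460557459107504515368560=1142413073615783087483702480; T_29,12=28×4894196422205298253024980+33819732719881270820297640=170857232541629621904997080; T_29,13=28×596287888163635369624650+4894196422205298253024980=21590257290787088602515180
Read c(29,11) = 1142413073615783087483702480, c(29,12) = 170857232541629621904997080, c(29,13) = 21590257290787088602515180.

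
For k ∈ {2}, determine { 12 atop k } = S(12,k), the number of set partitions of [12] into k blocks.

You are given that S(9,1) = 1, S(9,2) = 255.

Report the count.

[10] T[10,1]:1*1+0=1 · T[10,2]:2*255+1=511
[11] T[11,1]:1*1+0=1 · T[11,2]:2*511+1=1023
[12] T[12,2]:2*1023+1=2047
Read S(12,2) = 2047.

2047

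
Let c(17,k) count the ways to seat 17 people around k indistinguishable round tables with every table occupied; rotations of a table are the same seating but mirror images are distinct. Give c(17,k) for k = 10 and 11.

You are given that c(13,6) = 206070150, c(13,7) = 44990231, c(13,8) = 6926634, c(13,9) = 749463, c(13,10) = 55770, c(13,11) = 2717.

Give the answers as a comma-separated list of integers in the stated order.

23057159840, 2185031420

row 14: T[14][7]=13·44990231+206070150=790943153  T[14][8]=13·6926634+44990231=135036473  T[14][9]=13·749463+6926634=16669653  T[14][10]=13·55770+749463=1474473  T[14][11]=13·2717+55770=91091
row 15: T[15][8]=14·135036473+790943153=2681453775  T[15][9]=14·16669653+135036473=368411615  T[15][10]=14·1474473+16669653=37312275  T[15][11]=14·91091+1474473=2749747
row 16: T[16][9]=15·368411615+2681453775=8207628000  T[16][10]=15·37312275+368411615=928095740  T[16][11]=15·2749747+37312275=78558480
row 17: T[17][10]=16·928095740+8207628000=23057159840  T[17][11]=16·78558480+928095740=2185031420
Read c(17,10) = 23057159840, c(17,11) = 2185031420.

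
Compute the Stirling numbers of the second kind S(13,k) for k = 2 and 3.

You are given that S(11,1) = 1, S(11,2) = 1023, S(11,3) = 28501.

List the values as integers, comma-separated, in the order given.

i=12: T(12,1)=0+1·1=1 | T(12,2)=1+2·1023=2047 | T(12,3)=1023+3·28501=86526
i=13: T(13,2)=1+2·2047=4095 | T(13,3)=2047+3·86526=261625
Read S(13,2) = 4095, S(13,3) = 261625.

4095, 261625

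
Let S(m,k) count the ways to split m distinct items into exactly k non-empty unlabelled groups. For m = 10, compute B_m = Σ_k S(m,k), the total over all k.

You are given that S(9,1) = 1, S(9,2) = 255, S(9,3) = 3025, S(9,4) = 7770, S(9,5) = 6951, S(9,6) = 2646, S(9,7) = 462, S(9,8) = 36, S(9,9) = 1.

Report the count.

115975

row 10: T[10][1]=1·1+0=1  T[10][2]=2·255+1=511  T[10][3]=3·3025+255=9330  T[10][4]=4·7770+3025=34105  T[10][5]=5·6951+7770=42525  T[10][6]=6·2646+6951=22827  T[10][7]=7·462+2646=5880  T[10][8]=8·36+462=750  T[10][9]=9·1+36=45  T[10][10]=10·0+1=1
B_10 = ΣS(10,k) = 1+511+9330+34105+42525+22827+5880+750+45+1 = 115975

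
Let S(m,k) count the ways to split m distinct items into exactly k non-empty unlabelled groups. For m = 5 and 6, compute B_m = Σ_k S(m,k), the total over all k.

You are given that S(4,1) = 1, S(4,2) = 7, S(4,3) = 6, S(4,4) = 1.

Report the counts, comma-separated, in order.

r5: T_5,1=1×1+0=1; T_5,2=2×7+1=15; T_5,3=3×6+7=25; T_5,4=4×1+6=10; T_5,5=5×0+1=1
r6: T_6,1=1×1+0=1; T_6,2=2×15+1=31; T_6,3=3×25+15=90; T_6,4=4×10+25=65; T_6,5=5×1+10=15; T_6,6=6×0+1=1
B_5 = ΣS(5,k) = 1+15+25+10+1 = 52
B_6 = ΣS(6,k) = 1+31+90+65+15+1 = 203

52, 203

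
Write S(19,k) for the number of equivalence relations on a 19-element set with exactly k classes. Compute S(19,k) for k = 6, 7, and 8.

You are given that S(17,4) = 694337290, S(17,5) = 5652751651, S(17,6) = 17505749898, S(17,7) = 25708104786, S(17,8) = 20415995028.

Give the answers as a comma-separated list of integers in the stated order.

693081601779, 1492924634839, 1709751003480

r18: T_18,5=5×5652751651+694337290=28958095545; T_18,6=6×17505749898+5652751651=110687251039; T_18,7=7×25708104786+17505749898=197462483400; T_18,8=8×20415995028+25708104786=189036065010
r19: T_19,6=6×110687251039+28958095545=693081601779; T_19,7=7×197462483400+110687251039=1492924634839; T_19,8=8×189036065010+197462483400=1709751003480
Read S(19,6) = 693081601779, S(19,7) = 1492924634839, S(19,8) = 1709751003480.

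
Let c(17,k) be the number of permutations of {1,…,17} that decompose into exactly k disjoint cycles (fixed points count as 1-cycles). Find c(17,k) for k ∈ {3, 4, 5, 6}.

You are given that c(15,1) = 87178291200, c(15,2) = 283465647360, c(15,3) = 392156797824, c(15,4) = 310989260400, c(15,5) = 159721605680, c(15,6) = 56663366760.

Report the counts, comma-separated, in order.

@16  (16,2):283465647360·15+87178291200→4339163001600, (16,3):392156797824·15+283465647360→6165817614720, (16,4):310989260400·15+392156797824→5056995703824, (16,5):159721605680·15+310989260400→2706813345600, (16,6):56663366760·15+159721605680→1009672107080
@17  (17,3):6165817614720·16+4339163001600→102992244837120, (17,4):5056995703824·16+6165817614720→87077748875904, (17,5):2706813345600·16+5056995703824→48366009233424, (17,6):1009672107080·16+2706813345600→18861567058880
Read c(17,3) = 102992244837120, c(17,4) = 87077748875904, c(17,5) = 48366009233424, c(17,6) = 18861567058880.

102992244837120, 87077748875904, 48366009233424, 18861567058880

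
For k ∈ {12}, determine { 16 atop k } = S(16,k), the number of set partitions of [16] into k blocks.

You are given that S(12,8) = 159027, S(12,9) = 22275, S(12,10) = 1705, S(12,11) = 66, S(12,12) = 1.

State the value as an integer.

i=13: T(13,9)=159027+9·22275=359502 | T(13,10)=22275+10·1705=39325 | T(13,11)=1705+11·66=2431 | T(13,12)=66+12·1=78
i=14: T(14,10)=359502+10·39325=752752 | T(14,11)=39325+11·2431=66066 | T(14,12)=2431+12·78=3367
i=15: T(15,11)=752752+11·66066=1479478 | T(15,12)=66066+12·3367=106470
i=16: T(16,12)=1479478+12·106470=2757118
Read S(16,12) = 2757118.

2757118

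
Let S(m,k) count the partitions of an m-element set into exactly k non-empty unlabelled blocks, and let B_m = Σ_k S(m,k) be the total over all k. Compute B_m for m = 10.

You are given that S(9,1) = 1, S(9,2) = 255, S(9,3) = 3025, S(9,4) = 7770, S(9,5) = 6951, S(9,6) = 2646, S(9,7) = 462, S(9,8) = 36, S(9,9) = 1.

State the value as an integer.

115975

[10] T[10,1]:1*1+0=1 · T[10,2]:2*255+1=511 · T[10,3]:3*3025+255=9330 · T[10,4]:4*7770+3025=34105 · T[10,5]:5*6951+7770=42525 · T[10,6]:6*2646+6951=22827 · T[10,7]:7*462+2646=5880 · T[10,8]:8*36+462=750 · T[10,9]:9*1+36=45 · T[10,10]:10*0+1=1
B_10 = ΣS(10,k) = 1+511+9330+34105+42525+22827+5880+750+45+1 = 115975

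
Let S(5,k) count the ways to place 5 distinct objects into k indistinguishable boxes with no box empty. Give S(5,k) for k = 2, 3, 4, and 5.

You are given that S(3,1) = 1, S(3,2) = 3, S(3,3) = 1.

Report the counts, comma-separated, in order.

[4] T[4,1]:1*1+0=1 · T[4,2]:2*3+1=7 · T[4,3]:3*1+3=6 · T[4,4]:4*0+1=1
[5] T[5,2]:2*7+1=15 · T[5,3]:3*6+7=25 · T[5,4]:4*1+6=10 · T[5,5]:5*0+1=1
Read S(5,2) = 15, S(5,3) = 25, S(5,4) = 10, S(5,5) = 1.

15, 25, 10, 1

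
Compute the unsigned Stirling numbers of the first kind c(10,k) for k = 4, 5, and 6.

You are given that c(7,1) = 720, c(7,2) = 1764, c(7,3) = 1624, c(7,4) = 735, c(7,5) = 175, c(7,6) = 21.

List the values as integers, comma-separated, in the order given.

i=8: T(8,2)=720+7·1764=13068 | T(8,3)=1764+7·1624=13132 | T(8,4)=1624+7·735=6769 | T(8,5)=735+7·175=1960 | T(8,6)=175+7·21=322
i=9: T(9,3)=13068+8·13132=118124 | T(9,4)=13132+8·6769=67284 | T(9,5)=6769+8·1960=22449 | T(9,6)=1960+8·322=4536
i=10: T(10,4)=118124+9·67284=723680 | T(10,5)=67284+9·22449=269325 | T(10,6)=22449+9·4536=63273
Read c(10,4) = 723680, c(10,5) = 269325, c(10,6) = 63273.

723680, 269325, 63273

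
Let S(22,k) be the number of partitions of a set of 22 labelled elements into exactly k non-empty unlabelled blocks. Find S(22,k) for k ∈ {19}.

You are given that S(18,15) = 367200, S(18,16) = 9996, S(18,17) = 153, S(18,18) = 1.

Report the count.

r19: T_19,16=16×9996+367200=527136; T_19,17=17×153+9996=12597; T_19,18=18×1+153=171; T_19,19=19×0+1=1
r20: T_20,17=17×12597+527136=741285; T_20,18=18×171+12597=15675; T_20,19=19×1+171=190
r21: T_21,18=18×15675+741285=1023435; T_21,19=19×190+15675=19285
r22: T_22,19=19×19285+1023435=1389850
Read S(22,19) = 1389850.

1389850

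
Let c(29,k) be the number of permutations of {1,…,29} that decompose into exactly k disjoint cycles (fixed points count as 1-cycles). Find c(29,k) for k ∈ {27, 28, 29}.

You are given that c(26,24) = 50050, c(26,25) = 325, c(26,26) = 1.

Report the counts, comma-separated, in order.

78561, 406, 1

row 27: T[27][25]=26·325+50050=58500  T[27][26]=26·1+325=351  T[27][27]=26·0+1=1
row 28: T[28][26]=27·351+58500=67977  T[28][27]=27·1+351=378  T[28][28]=27·0+1=1
row 29: T[29][27]=28·378+67977=78561  T[29][28]=28·1+378=406  T[29][29]=28·0+1=1
Read c(29,27) = 78561, c(29,28) = 406, c(29,29) = 1.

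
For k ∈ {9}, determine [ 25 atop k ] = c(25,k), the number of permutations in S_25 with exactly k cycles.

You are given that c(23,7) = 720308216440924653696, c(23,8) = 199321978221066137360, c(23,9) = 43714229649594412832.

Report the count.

@24  (24,8):199321978221066137360·23+720308216440924653696→5304713715525445812976, (24,9):43714229649594412832·23+199321978221066137360→1204749260161737632496
@25  (25,9):1204749260161737632496·24+5304713715525445812976→34218695959407148992880
Read c(25,9) = 34218695959407148992880.

34218695959407148992880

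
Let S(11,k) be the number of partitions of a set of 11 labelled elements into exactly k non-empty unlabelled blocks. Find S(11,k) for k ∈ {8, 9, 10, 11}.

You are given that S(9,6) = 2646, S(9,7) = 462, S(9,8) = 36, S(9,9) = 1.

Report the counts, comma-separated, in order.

i=10: T(10,7)=2646+7·462=5880 | T(10,8)=462+8·36=750 | T(10,9)=36+9·1=45 | T(10,10)=1+10·0=1
i=11: T(11,8)=5880+8·750=11880 | T(11,9)=750+9·45=1155 | T(11,10)=45+10·1=55 | T(11,11)=1+11·0=1
Read S(11,8) = 11880, S(11,9) = 1155, S(11,10) = 55, S(11,11) = 1.

11880, 1155, 55, 1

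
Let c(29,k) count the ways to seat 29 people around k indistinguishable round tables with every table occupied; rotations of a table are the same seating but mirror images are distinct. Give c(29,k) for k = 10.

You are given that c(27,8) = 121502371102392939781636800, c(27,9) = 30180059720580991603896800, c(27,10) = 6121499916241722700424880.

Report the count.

i=28: T(28,9)=121502371102392939781636800+27·30180059720580991603896800=936363983558079713086850400 | T(28,10)=30180059720580991603896800+27·6121499916241722700424880=195460557459107504515368560
i=29: T(29,10)=936363983558079713086850400+28·195460557459107504515368560=6409259592413089839517170080
Read c(29,10) = 6409259592413089839517170080.

6409259592413089839517170080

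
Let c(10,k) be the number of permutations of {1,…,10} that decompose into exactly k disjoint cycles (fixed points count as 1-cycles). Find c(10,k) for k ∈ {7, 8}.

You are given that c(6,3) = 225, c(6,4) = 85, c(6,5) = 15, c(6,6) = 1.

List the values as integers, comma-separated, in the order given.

r7: T_7,4=6×85+225=735; T_7,5=6×15+85=175; T_7,6=6×1+15=21; T_7,7=6×0+1=1
r8: T_8,5=7×175+735=1960; T_8,6=7×21+175=322; T_8,7=7×1+21=28; T_8,8=7×0+1=1
r9: T_9,6=8×322+1960=4536; T_9,7=8×28+322=546; T_9,8=8×1+28=36
r10: T_10,7=9×546+4536=9450; T_10,8=9×36+546=870
Read c(10,7) = 9450, c(10,8) = 870.

9450, 870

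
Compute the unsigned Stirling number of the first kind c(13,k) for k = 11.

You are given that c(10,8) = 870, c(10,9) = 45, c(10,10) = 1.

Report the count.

i=11: T(11,9)=870+10·45=1320 | T(11,10)=45+10·1=55 | T(11,11)=1+10·0=1
i=12: T(12,10)=1320+11·55=1925 | T(12,11)=55+11·1=66
i=13: T(13,11)=1925+12·66=2717
Read c(13,11) = 2717.

2717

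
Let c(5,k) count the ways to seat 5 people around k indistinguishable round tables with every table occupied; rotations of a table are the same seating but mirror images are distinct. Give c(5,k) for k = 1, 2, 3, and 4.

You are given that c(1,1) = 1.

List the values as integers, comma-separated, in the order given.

24, 50, 35, 10

@2  (2,1):1·1+0→1, (2,2):0·1+1→1
@3  (3,1):1·2+0→2, (3,2):1·2+1→3, (3,3):0·2+1→1
@4  (4,1):2·3+0→6, (4,2):3·3+2→11, (4,3):1·3+3→6, (4,4):0·3+1→1
@5  (5,1):6·4+0→24, (5,2):11·4+6→50, (5,3):6·4+11→35, (5,4):1·4+6→10
Read c(5,1) = 24, c(5,2) = 50, c(5,3) = 35, c(5,4) = 10.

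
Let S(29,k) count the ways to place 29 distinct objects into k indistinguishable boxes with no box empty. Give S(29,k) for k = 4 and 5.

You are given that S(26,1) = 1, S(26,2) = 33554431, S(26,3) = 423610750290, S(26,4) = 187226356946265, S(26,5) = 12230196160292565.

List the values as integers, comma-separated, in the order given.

@27  (27,2):33554431·2+1→67108863, (27,3):423610750290·3+33554431→1270865805301, (27,4):187226356946265·4+423610750290→749329038535350, (27,5):12230196160292565·5+187226356946265→61338207158409090
@28  (28,3):1270865805301·3+67108863→3812664524766, (28,4):749329038535350·4+1270865805301→2998587019946701, (28,5):61338207158409090·5+749329038535350→307440364830580800
@29  (29,4):2998587019946701·4+3812664524766→11998160744311570, (29,5):307440364830580800·5+2998587019946701→1540200411172850701
Read S(29,4) = 11998160744311570, S(29,5) = 1540200411172850701.

11998160744311570, 1540200411172850701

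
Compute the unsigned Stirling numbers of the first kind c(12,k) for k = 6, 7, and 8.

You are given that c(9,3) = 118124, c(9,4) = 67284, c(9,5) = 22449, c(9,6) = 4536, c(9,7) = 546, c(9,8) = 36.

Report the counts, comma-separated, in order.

13339535, 2637558, 357423

row 10: T[10][4]=9·67284+118124=723680  T[10][5]=9·22449+67284=269325  T[10][6]=9·4536+22449=63273  T[10][7]=9·546+4536=9450  T[10][8]=9·36+546=870
row 11: T[11][5]=10·269325+723680=3416930  T[11][6]=10·63273+269325=902055  T[11][7]=10·9450+63273=157773  T[11][8]=10·870+9450=18150
row 12: T[12][6]=11·902055+3416930=13339535  T[12][7]=11·157773+902055=2637558  T[12][8]=11·18150+157773=357423
Read c(12,6) = 13339535, c(12,7) = 2637558, c(12,8) = 357423.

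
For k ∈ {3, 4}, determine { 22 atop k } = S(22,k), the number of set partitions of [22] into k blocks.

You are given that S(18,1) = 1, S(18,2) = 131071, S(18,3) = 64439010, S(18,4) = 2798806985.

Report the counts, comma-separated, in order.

row 19: T[19][1]=1·1+0=1  T[19][2]=2·131071+1=262143  T[19][3]=3·64439010+131071=193448101  T[19][4]=4·2798806985+64439010=11259666950
row 20: T[20][1]=1·1+0=1  T[20][2]=2·262143+1=524287  T[20][3]=3·193448101+262143=580606446  T[20][4]=4·11259666950+193448101=45232115901
row 21: T[21][2]=2·524287+1=1048575  T[21][3]=3·580606446+524287=1742343625  T[21][4]=4·45232115901+580606446=181509070050
row 22: T[22][3]=3·1742343625+1048575=5228079450  T[22][4]=4·181509070050+1742343625=727778623825
Read S(22,3) = 5228079450, S(22,4) = 727778623825.

5228079450, 727778623825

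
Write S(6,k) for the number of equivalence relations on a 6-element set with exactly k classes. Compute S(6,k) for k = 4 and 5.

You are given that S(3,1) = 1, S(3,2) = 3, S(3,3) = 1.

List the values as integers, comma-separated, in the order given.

i=4: T(4,2)=1+2·3=7 | T(4,3)=3+3·1=6 | T(4,4)=1+4·0=1
i=5: T(5,3)=7+3·6=25 | T(5,4)=6+4·1=10 | T(5,5)=1+5·0=1
i=6: T(6,4)=25+4·10=65 | T(6,5)=10+5·1=15
Read S(6,4) = 65, S(6,5) = 15.

65, 15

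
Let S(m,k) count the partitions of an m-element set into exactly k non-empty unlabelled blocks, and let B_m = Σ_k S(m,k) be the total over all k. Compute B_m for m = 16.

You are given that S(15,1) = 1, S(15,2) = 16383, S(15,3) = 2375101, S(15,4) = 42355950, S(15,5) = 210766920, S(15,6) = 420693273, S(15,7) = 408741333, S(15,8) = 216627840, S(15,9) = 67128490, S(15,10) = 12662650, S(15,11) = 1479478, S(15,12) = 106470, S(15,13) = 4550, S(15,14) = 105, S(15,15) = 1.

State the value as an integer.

r16: T_16,1=1×1+0=1; T_16,2=2×16383+1=32767; T_16,3=3×2375101+16383=7141686; T_16,4=4×42355950+2375101=171798901; T_16,5=5×210766920+42355950=1096190550; T_16,6=6×420693273+210766920=2734926558; T_16,7=7×408741333+420693273=3281882604; T_16,8=8×216627840+408741333=2141764053; T_16,9=9×67128490+216627840=820784250; T_16,10=10×12662650+67128490=193754990; T_16,11=11×1479478+12662650=28936908; T_16,12=12×106470+1479478=2757118; T_16,13=13×4550+106470=165620; T_16,14=14×105+4550=6020; T_16,15=15×1+105=120; T_16,16=16×0+1=1
B_16 = ΣS(16,k) = 1+32767+7141686+171798901+1096190550+2734926558+3281882604+2141764053+820784250+193754990+28936908+2757118+165620+6020+120+1 = 10480142147

10480142147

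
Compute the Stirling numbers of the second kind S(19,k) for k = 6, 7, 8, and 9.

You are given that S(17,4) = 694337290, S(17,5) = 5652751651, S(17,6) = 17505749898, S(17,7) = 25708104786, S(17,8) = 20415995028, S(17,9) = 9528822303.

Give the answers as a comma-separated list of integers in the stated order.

i=18: T(18,5)=694337290+5·5652751651=28958095545 | T(18,6)=5652751651+6·17505749898=110687251039 | T(18,7)=17505749898+7·25708104786=197462483400 | T(18,8)=25708104786+8·20415995028=189036065010 | T(18,9)=20415995028+9·9528822303=106175395755
i=19: T(19,6)=28958095545+6·110687251039=693081601779 | T(19,7)=110687251039+7·197462483400=1492924634839 | T(19,8)=197462483400+8·189036065010=1709751003480 | T(19,9)=189036065010+9·106175395755=1144614626805
Read S(19,6) = 693081601779, S(19,7) = 1492924634839, S(19,8) = 1709751003480, S(19,9) = 1144614626805.

693081601779, 1492924634839, 1709751003480, 1144614626805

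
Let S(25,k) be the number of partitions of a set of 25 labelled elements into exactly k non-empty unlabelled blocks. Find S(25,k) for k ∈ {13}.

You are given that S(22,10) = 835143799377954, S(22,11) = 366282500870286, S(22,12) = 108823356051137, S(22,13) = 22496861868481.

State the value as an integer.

i=23: T(23,11)=835143799377954+11·366282500870286=4864251308951100 | T(23,12)=366282500870286+12·108823356051137=1672162773483930 | T(23,13)=108823356051137+13·22496861868481=401282560341390
i=24: T(24,12)=4864251308951100+12·1672162773483930=24930204590758260 | T(24,13)=1672162773483930+13·401282560341390=6888836057922000
i=25: T(25,13)=24930204590758260+13·6888836057922000=114485073343744260
Read S(25,13) = 114485073343744260.

114485073343744260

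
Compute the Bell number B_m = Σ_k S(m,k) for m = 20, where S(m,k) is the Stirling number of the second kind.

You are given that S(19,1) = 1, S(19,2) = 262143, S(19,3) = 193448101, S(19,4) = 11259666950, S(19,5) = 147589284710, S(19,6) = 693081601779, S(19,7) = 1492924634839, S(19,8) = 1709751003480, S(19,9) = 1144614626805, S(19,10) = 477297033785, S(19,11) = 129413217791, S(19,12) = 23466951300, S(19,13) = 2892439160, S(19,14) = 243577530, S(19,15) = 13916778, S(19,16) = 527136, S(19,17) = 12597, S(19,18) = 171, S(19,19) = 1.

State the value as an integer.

51724158235372

row 20: T[20][1]=1·1+0=1  T[20][2]=2·262143+1=524287  T[20][3]=3·193448101+262143=580606446  T[20][4]=4·11259666950+193448101=45232115901  T[20][5]=5·147589284710+11259666950=749206090500  T[20][6]=6·693081601779+147589284710=4306078895384  T[20][7]=7·1492924634839+693081601779=11143554045652  T[20][8]=8·1709751003480+1492924634839=15170932662679  T[20][9]=9·1144614626805+1709751003480=12011282644725  T[20][10]=10·477297033785+1144614626805=5917584964655  T[20][11]=11·129413217791+477297033785=1900842429486  T[20][12]=12·23466951300+129413217791=411016633391  T[20][13]=13·2892439160+23466951300=61068660380  T[20][14]=14·243577530+2892439160=6302524580  T[20][15]=15·13916778+243577530=452329200  T[20][16]=16·527136+13916778=22350954  T[20][17]=17·12597+527136=741285  T[20][18]=18·171+12597=15675  T[20][19]=19·1+171=190  T[20][20]=20·0+1=1
B_20 = ΣS(20,k) = 1+524287+580606446+45232115901+749206090500+4306078895384+11143554045652+15170932662679+12011282644725+5917584964655+1900842429486+411016633391+61068660380+6302524580+452329200+22350954+741285+15675+190+1 = 51724158235372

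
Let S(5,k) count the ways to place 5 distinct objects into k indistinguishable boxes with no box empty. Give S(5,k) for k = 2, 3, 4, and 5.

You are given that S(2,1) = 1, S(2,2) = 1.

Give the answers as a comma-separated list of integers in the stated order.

@3  (3,1):1·1+0→1, (3,2):1·2+1→3, (3,3):0·3+1→1
@4  (4,1):1·1+0→1, (4,2):3·2+1→7, (4,3):1·3+3→6, (4,4):0·4+1→1
@5  (5,2):7·2+1→15, (5,3):6·3+7→25, (5,4):1·4+6→10, (5,5):0·5+1→1
Read S(5,2) = 15, S(5,3) = 25, S(5,4) = 10, S(5,5) = 1.

15, 25, 10, 1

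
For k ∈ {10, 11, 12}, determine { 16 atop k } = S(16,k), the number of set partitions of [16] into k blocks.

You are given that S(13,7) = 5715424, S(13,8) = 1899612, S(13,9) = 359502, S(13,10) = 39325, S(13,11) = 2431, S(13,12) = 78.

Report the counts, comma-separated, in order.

193754990, 28936908, 2757118

row 14: T[14][8]=8·1899612+5715424=20912320  T[14][9]=9·359502+1899612=5135130  T[14][10]=10·39325+359502=752752  T[14][11]=11·2431+39325=66066  T[14][12]=12·78+2431=3367
row 15: T[15][9]=9·5135130+20912320=67128490  T[15][10]=10·752752+5135130=12662650  T[15][11]=11·66066+752752=1479478  T[15][12]=12·3367+66066=106470
row 16: T[16][10]=10·12662650+67128490=193754990  T[16][11]=11·1479478+12662650=28936908  T[16][12]=12·106470+1479478=2757118
Read S(16,10) = 193754990, S(16,11) = 28936908, S(16,12) = 2757118.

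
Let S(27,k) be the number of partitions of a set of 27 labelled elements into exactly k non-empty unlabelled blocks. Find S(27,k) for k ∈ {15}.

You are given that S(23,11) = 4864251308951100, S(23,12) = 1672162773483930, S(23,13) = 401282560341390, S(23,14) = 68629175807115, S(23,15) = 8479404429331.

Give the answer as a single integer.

1834634071262848260

@24  (24,12):1672162773483930·12+4864251308951100→24930204590758260, (24,13):401282560341390·13+1672162773483930→6888836057922000, (24,14):68629175807115·14+401282560341390→1362091021641000, (24,15):8479404429331·15+68629175807115→195820242247080
@25  (25,13):6888836057922000·13+24930204590758260→114485073343744260, (25,14):1362091021641000·14+6888836057922000→25958110360896000, (25,15):195820242247080·15+1362091021641000→4299394655347200
@26  (26,14):25958110360896000·14+114485073343744260→477898618396288260, (26,15):4299394655347200·15+25958110360896000→90449030191104000
@27  (27,15):90449030191104000·15+477898618396288260→1834634071262848260
Read S(27,15) = 1834634071262848260.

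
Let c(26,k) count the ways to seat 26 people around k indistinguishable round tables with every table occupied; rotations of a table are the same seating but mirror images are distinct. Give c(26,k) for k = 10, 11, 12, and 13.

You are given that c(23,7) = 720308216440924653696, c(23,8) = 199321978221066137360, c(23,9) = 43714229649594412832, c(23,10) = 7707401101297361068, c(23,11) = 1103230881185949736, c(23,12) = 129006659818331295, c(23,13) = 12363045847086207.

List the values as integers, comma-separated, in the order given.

@24  (24,8):199321978221066137360·23+720308216440924653696→5304713715525445812976, (24,9):43714229649594412832·23+199321978221066137360→1204749260161737632496, (24,10):7707401101297361068·23+43714229649594412832→220984454979433717396, (24,11):1103230881185949736·23+7707401101297361068→33081711368574204996, (24,12):129006659818331295·23+1103230881185949736→4070384057007569521, (24,13):12363045847086207·23+129006659818331295→413356714301314056
@25  (25,9):1204749260161737632496·24+5304713715525445812976→34218695959407148992880, (25,10):220984454979433717396·24+1204749260161737632496→6508376179668146850000, (25,11):33081711368574204996·24+220984454979433717396→1014945527825214637300, (25,12):4070384057007569521·24+33081711368574204996→130770928736755873500, (25,13):413356714301314056·24+4070384057007569521→13990945200239106865
@26  (26,10):6508376179668146850000·25+34218695959407148992880→196928100451110820242880, (26,11):1014945527825214637300·25+6508376179668146850000→31882014375298512782500, (26,12):130770928736755873500·25+1014945527825214637300→4284218746244111474800, (26,13):13990945200239106865·25+130770928736755873500→480544558742733545125
Read c(26,10) = 196928100451110820242880, c(26,11) = 31882014375298512782500, c(26,12) = 4284218746244111474800, c(26,13) = 480544558742733545125.

196928100451110820242880, 31882014375298512782500, 4284218746244111474800, 480544558742733545125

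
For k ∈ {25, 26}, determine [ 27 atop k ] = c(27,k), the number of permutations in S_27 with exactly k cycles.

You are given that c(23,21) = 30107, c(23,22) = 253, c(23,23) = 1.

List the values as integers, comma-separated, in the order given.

58500, 351

r24: T_24,22=23×253+30107=35926; T_24,23=23×1+253=276; T_24,24=23×0+1=1
r25: T_25,23=24×276+35926=42550; T_25,24=24×1+276=300; T_25,25=24×0+1=1
r26: T_26,24=25×300+42550=50050; T_26,25=25×1+300=325; T_26,26=25×0+1=1
r27: T_27,25=26×325+50050=58500; T_27,26=26×1+325=351
Read c(27,25) = 58500, c(27,26) = 351.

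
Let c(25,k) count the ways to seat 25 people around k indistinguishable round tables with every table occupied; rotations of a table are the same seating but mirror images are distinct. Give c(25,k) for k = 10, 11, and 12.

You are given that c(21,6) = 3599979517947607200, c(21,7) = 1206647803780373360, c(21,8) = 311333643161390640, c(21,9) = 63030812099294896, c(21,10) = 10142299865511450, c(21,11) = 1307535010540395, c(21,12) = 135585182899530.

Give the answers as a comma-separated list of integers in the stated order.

[22] T[22,7]:21*1206647803780373360+3599979517947607200=28939583397335447760 · T[22,8]:21*311333643161390640+1206647803780373360=7744654310169576800 · T[22,9]:21*63030812099294896+311333643161390640=1634980697246583456 · T[22,10]:21*10142299865511450+63030812099294896=276019109275035346 · T[22,11]:21*1307535010540395+10142299865511450=37600535086859745 · T[22,12]:21*135585182899530+1307535010540395=4154823851430525
[23] T[23,8]:22*7744654310169576800+28939583397335447760=199321978221066137360 · T[23,9]:22*1634980697246583456+7744654310169576800=43714229649594412832 · T[23,10]:22*276019109275035346+1634980697246583456=7707401101297361068 · T[23,11]:22*37600535086859745+276019109275035346=1103230881185949736 · T[23,12]:22*4154823851430525+37600535086859745=129006659818331295
[24] T[24,9]:23*43714229649594412832+199321978221066137360=1204749260161737632496 · T[24,10]:23*7707401101297361068+43714229649594412832=220984454979433717396 · T[24,11]:23*1103230881185949736+7707401101297361068=33081711368574204996 · T[24,12]:23*129006659818331295+1103230881185949736=4070384057007569521
[25] T[25,10]:24*220984454979433717396+1204749260161737632496=6508376179668146850000 · T[25,11]:24*33081711368574204996+220984454979433717396=1014945527825214637300 · T[25,12]:24*4070384057007569521+33081711368574204996=130770928736755873500
Read c(25,10) = 6508376179668146850000, c(25,11) = 1014945527825214637300, c(25,12) = 130770928736755873500.

6508376179668146850000, 1014945527825214637300, 130770928736755873500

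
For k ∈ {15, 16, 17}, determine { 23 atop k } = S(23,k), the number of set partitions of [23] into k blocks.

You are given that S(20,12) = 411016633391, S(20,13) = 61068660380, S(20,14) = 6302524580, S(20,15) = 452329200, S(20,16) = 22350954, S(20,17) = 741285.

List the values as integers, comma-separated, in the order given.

@21  (21,13):61068660380·13+411016633391→1204909218331, (21,14):6302524580·14+61068660380→149304004500, (21,15):452329200·15+6302524580→13087462580, (21,16):22350954·16+452329200→809944464, (21,17):741285·17+22350954→34952799
@22  (22,14):149304004500·14+1204909218331→3295165281331, (22,15):13087462580·15+149304004500→345615943200, (22,16):809944464·16+13087462580→26046574004, (22,17):34952799·17+809944464→1404142047
@23  (23,15):345615943200·15+3295165281331→8479404429331, (23,16):26046574004·16+345615943200→762361127264, (23,17):1404142047·17+26046574004→49916988803
Read S(23,15) = 8479404429331, S(23,16) = 762361127264, S(23,17) = 49916988803.

8479404429331, 762361127264, 49916988803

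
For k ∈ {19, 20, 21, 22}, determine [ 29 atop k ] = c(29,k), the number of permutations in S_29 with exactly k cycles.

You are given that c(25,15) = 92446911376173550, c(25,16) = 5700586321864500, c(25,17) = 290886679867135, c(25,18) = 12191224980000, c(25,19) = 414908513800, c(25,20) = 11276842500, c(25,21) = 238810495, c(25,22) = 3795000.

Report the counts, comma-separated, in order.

3031400077459516035, 124243455209483610, 4285624815406935, 123268226851770

i=26: T(26,16)=92446911376173550+25·5700586321864500=234961569422786050 | T(26,17)=5700586321864500+25·290886679867135=12972753318542875 | T(26,18)=290886679867135+25·12191224980000=595667304367135 | T(26,19)=12191224980000+25·414908513800=22563937825000 | T(26,20)=414908513800+25·11276842500=696829576300 | T(26,21)=11276842500+25·238810495=17247104875 | T(26,22)=238810495+25·3795000=333685495
i=27: T(27,17)=234961569422786050+26·12972753318542875=572253155704900800 | T(27,18)=12972753318542875+26·595667304367135=28460103232088385 | T(27,19)=595667304367135+26·22563937825000=1182329687817135 | T(27,20)=22563937825000+26·696829576300=40681506808800 | T(27,21)=696829576300+26·17247104875=1145254303050 | T(27,22)=17247104875+26·333685495=25922927745
i=28: T(28,18)=572253155704900800+27·28460103232088385=1340675942971287195 | T(28,19)=28460103232088385+27·1182329687817135=60383004803151030 | T(28,20)=1182329687817135+27·40681506808800=2280730371654735 | T(28,21)=40681506808800+27·1145254303050=71603372991150 | T(28,22)=1145254303050+27·25922927745=1845173352165
i=29: T(29,19)=1340675942971287195+28·60383004803151030=3031400077459516035 | T(29,20)=60383004803151030+28·2280730371654735=124243455209483610 | T(29,21)=2280730371654735+28·71603372991150=4285624815406935 | T(29,22)=71603372991150+28·1845173352165=123268226851770
Read c(29,19) = 3031400077459516035, c(29,20) = 124243455209483610, c(29,21) = 4285624815406935, c(29,22) = 123268226851770.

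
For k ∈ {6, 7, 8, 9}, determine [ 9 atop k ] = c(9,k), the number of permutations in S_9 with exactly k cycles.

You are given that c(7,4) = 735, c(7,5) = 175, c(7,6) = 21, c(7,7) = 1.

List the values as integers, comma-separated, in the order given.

4536, 546, 36, 1

[8] T[8,5]:7*175+735=1960 · T[8,6]:7*21+175=322 · T[8,7]:7*1+21=28 · T[8,8]:7*0+1=1
[9] T[9,6]:8*322+1960=4536 · T[9,7]:8*28+322=546 · T[9,8]:8*1+28=36 · T[9,9]:8*0+1=1
Read c(9,6) = 4536, c(9,7) = 546, c(9,8) = 36, c(9,9) = 1.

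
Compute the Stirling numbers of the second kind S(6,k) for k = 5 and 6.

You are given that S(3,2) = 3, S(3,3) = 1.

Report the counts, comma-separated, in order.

15, 1

@4  (4,3):1·3+3→6, (4,4):0·4+1→1
@5  (5,4):1·4+6→10, (5,5):0·5+1→1
@6  (6,5):1·5+10→15, (6,6):0·6+1→1
Read S(6,5) = 15, S(6,6) = 1.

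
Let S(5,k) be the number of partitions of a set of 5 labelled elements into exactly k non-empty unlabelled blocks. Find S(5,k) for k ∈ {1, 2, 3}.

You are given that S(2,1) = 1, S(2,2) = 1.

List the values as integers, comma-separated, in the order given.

1, 15, 25

@3  (3,1):1·1+0→1, (3,2):1·2+1→3, (3,3):0·3+1→1
@4  (4,1):1·1+0→1, (4,2):3·2+1→7, (4,3):1·3+3→6
@5  (5,1):1·1+0→1, (5,2):7·2+1→15, (5,3):6·3+7→25
Read S(5,1) = 1, S(5,2) = 15, S(5,3) = 25.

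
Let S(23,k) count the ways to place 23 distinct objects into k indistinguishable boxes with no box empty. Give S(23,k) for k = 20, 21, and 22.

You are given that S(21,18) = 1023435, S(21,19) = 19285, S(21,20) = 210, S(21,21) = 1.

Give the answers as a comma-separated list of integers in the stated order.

r22: T_22,19=19×19285+1023435=1389850; T_22,20=20×210+19285=23485; T_22,21=21×1+210=231; T_22,22=22×0+1=1
r23: T_23,20=20×23485+1389850=1859550; T_23,21=21×231+23485=28336; T_23,22=22×1+231=253
Read S(23,20) = 1859550, S(23,21) = 28336, S(23,22) = 253.

1859550, 28336, 253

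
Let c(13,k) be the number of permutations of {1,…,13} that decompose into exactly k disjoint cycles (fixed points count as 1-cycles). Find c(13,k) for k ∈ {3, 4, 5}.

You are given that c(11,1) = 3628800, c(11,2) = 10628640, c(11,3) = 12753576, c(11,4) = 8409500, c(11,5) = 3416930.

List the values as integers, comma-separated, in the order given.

row 12: T[12][2]=11·10628640+3628800=120543840  T[12][3]=11·12753576+10628640=150917976  T[12][4]=11·8409500+12753576=105258076  T[12][5]=11·3416930+8409500=45995730
row 13: T[13][3]=12·150917976+120543840=1931559552  T[13][4]=12·105258076+150917976=1414014888  T[13][5]=12·45995730+105258076=657206836
Read c(13,3) = 1931559552, c(13,4) = 1414014888, c(13,5) = 657206836.

1931559552, 1414014888, 657206836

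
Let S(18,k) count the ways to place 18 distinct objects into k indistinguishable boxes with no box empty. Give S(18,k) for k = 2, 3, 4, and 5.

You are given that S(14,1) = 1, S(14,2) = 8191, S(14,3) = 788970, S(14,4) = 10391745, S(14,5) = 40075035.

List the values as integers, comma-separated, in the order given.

row 15: T[15][1]=1·1+0=1  T[15][2]=2·8191+1=16383  T[15][3]=3·788970+8191=2375101  T[15][4]=4·10391745+788970=42355950  T[15][5]=5·40075035+10391745=210766920
row 16: T[16][1]=1·1+0=1  T[16][2]=2·16383+1=32767  T[16][3]=3·2375101+16383=7141686  T[16][4]=4·42355950+2375101=171798901  T[16][5]=5·210766920+42355950=1096190550
row 17: T[17][1]=1·1+0=1  T[17][2]=2·32767+1=65535  T[17][3]=3·7141686+32767=21457825  T[17][4]=4·171798901+7141686=694337290  T[17][5]=5·1096190550+171798901=5652751651
row 18: T[18][2]=2·65535+1=131071  T[18][3]=3·21457825+65535=64439010  T[18][4]=4·694337290+21457825=2798806985  T[18][5]=5·5652751651+694337290=28958095545
Read S(18,2) = 131071, S(18,3) = 64439010, S(18,4) = 2798806985, S(18,5) = 28958095545.

131071, 64439010, 2798806985, 28958095545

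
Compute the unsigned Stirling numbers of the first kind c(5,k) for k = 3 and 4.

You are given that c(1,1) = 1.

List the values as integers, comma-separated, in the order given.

[2] T[2,1]:1*1+0=1 · T[2,2]:1*0+1=1
[3] T[3,1]:2*1+0=2 · T[3,2]:2*1+1=3 · T[3,3]:2*0+1=1
[4] T[4,2]:3*3+2=11 · T[4,3]:3*1+3=6 · T[4,4]:3*0+1=1
[5] T[5,3]:4*6+11=35 · T[5,4]:4*1+6=10
Read c(5,3) = 35, c(5,4) = 10.

35, 10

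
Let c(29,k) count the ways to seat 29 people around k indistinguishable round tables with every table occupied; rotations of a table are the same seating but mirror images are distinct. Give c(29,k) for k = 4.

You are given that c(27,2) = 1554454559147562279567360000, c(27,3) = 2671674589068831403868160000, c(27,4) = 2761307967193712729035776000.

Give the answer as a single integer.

r28: T_28,3=27×2671674589068831403868160000+1554454559147562279567360000=73689668464006010184007680000; T_28,4=27×2761307967193712729035776000+2671674589068831403868160000=77226989703299075087834112000
r29: T_29,4=28×77226989703299075087834112000+73689668464006010184007680000=2236045380156380112643362816000
Read c(29,4) = 2236045380156380112643362816000.

2236045380156380112643362816000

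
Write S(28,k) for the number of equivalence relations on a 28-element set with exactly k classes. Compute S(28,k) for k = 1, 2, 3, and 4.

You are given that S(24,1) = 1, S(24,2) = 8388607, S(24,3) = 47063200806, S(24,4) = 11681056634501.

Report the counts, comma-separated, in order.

1, 134217727, 3812664524766, 2998587019946701

i=25: T(25,1)=0+1·1=1 | T(25,2)=1+2·8388607=16777215 | T(25,3)=8388607+3·47063200806=141197991025 | T(25,4)=47063200806+4·11681056634501=46771289738810
i=26: T(26,1)=0+1·1=1 | T(26,2)=1+2·16777215=33554431 | T(26,3)=16777215+3·141197991025=423610750290 | T(26,4)=141197991025+4·46771289738810=187226356946265
i=27: T(27,1)=0+1·1=1 | T(27,2)=1+2·33554431=67108863 | T(27,3)=33554431+3·423610750290=1270865805301 | T(27,4)=423610750290+4·187226356946265=749329038535350
i=28: T(28,1)=0+1·1=1 | T(28,2)=1+2·67108863=134217727 | T(28,3)=67108863+3·1270865805301=3812664524766 | T(28,4)=1270865805301+4·749329038535350=2998587019946701
Read S(28,1) = 1, S(28,2) = 134217727, S(28,3) = 3812664524766, S(28,4) = 2998587019946701.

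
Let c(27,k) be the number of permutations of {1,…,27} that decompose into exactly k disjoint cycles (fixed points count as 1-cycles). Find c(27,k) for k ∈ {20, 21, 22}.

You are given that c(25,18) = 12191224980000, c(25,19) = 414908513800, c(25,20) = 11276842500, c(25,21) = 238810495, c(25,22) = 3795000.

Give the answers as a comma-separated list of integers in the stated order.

40681506808800, 1145254303050, 25922927745

row 26: T[26][19]=25·414908513800+12191224980000=22563937825000  T[26][20]=25·11276842500+414908513800=696829576300  T[26][21]=25·238810495+11276842500=17247104875  T[26][22]=25·3795000+238810495=333685495
row 27: T[27][20]=26·696829576300+22563937825000=40681506808800  T[27][21]=26·17247104875+696829576300=1145254303050  T[27][22]=26·333685495+17247104875=25922927745
Read c(27,20) = 40681506808800, c(27,21) = 1145254303050, c(27,22) = 25922927745.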